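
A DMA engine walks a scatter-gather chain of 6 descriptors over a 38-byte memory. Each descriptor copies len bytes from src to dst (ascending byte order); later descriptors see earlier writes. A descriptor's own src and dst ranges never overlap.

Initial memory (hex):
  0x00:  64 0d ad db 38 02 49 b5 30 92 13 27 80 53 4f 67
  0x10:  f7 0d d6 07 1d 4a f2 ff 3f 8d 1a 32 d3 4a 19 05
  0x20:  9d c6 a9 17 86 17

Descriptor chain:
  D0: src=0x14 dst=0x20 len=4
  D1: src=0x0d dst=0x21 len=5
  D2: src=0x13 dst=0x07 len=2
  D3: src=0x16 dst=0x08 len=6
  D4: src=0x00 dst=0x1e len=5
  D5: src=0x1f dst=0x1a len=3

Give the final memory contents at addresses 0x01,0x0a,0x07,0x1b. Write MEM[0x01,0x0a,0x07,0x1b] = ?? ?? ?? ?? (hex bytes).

[0] 0x14->0x20 len=4 : 1d 4a f2 ff
[1] 0x0d->0x21 len=5 : 53 4f 67 f7 0d
[2] 0x13->0x07 len=2 : 07 1d
[3] 0x16->0x08 len=6 : f2 ff 3f 8d 1a 32
[4] 0x00->0x1e len=5 : 64 0d ad db 38
[5] 0x1f->0x1a len=3 : 0d ad db
query mem[0x01]=0x0d, mem[0x0a]=0x3f, mem[0x07]=0x07, mem[0x1b]=0xad

MEM[0x01,0x0a,0x07,0x1b] = 0d 3f 07 ad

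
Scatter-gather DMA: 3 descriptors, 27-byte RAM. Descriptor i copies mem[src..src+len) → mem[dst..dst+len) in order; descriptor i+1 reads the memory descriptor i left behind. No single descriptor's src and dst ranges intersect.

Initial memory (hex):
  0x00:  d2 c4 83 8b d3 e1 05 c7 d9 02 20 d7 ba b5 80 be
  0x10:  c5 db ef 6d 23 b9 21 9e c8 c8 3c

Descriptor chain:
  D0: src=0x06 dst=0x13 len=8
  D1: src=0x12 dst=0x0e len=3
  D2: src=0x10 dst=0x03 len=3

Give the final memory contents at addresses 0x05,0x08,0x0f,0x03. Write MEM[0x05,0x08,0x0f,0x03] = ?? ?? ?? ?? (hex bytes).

[0] 0x06->0x13 len=8 : 05 c7 d9 02 20 d7 ba b5
[1] 0x12->0x0e len=3 : ef 05 c7
[2] 0x10->0x03 len=3 : c7 db ef
query mem[0x05]=0xef, mem[0x08]=0xd9, mem[0x0f]=0x05, mem[0x03]=0xc7

MEM[0x05,0x08,0x0f,0x03] = ef d9 05 c7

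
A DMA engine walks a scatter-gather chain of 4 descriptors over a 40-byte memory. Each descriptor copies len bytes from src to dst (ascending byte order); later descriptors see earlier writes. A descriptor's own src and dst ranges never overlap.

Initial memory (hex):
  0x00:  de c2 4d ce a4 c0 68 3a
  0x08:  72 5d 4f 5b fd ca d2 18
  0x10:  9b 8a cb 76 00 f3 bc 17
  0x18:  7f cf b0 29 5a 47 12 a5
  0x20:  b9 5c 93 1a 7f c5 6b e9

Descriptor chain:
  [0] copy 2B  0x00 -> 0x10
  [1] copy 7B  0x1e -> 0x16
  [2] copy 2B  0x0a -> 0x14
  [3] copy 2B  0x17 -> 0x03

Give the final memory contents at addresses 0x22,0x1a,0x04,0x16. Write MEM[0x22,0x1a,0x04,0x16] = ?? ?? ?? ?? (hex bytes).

  after D0: wrote 2B at 0x10 = dec2
  after D1: wrote 7B at 0x16 = 12a5b95c931a7f
  after D2: wrote 2B at 0x14 = 4f5b
  after D3: wrote 2B at 0x03 = a5b9
query mem[0x22]=0x93, mem[0x1a]=0x93, mem[0x04]=0xb9, mem[0x16]=0x12

MEM[0x22,0x1a,0x04,0x16] = 93 93 b9 12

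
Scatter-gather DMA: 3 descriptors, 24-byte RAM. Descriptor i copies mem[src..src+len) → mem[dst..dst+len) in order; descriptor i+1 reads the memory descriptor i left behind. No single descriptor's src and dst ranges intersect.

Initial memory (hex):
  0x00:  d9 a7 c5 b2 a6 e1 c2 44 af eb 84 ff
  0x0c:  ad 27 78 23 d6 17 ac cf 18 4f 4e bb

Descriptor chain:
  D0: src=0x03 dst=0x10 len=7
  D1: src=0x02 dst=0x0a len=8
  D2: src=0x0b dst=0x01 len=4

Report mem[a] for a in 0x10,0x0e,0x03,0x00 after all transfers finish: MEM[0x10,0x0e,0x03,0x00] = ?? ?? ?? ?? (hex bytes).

D0: mem[0x10..0x16] <- [b2 a6 e1 c2 44 af eb]
D1: mem[0x0a..0x11] <- [c5 b2 a6 e1 c2 44 af eb]
D2: mem[0x01..0x04] <- [b2 a6 e1 c2]
query mem[0x10]=0xaf, mem[0x0e]=0xc2, mem[0x03]=0xe1, mem[0x00]=0xd9

MEM[0x10,0x0e,0x03,0x00] = af c2 e1 d9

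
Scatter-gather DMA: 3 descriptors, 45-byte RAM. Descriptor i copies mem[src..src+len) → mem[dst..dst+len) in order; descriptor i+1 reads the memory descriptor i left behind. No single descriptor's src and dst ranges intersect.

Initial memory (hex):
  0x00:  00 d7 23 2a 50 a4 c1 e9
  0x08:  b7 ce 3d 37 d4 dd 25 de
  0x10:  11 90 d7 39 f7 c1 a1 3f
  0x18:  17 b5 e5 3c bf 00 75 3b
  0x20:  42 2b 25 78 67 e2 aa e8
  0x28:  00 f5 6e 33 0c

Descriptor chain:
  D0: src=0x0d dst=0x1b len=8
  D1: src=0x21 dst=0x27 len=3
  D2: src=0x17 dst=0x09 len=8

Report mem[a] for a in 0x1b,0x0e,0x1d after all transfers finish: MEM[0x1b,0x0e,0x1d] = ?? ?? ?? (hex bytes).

MEM[0x1b,0x0e,0x1d] = dd 25 de

#0 dst[0x1b+8] := {0xdd,0x25,0xde,0x11,0x90,0xd7,0x39,0xf7}
#1 dst[0x27+3] := {0x39,0xf7,0x78}
#2 dst[0x09+8] := {0x3f,0x17,0xb5,0xe5,0xdd,0x25,0xde,0x11}
query mem[0x1b]=0xdd, mem[0x0e]=0x25, mem[0x1d]=0xde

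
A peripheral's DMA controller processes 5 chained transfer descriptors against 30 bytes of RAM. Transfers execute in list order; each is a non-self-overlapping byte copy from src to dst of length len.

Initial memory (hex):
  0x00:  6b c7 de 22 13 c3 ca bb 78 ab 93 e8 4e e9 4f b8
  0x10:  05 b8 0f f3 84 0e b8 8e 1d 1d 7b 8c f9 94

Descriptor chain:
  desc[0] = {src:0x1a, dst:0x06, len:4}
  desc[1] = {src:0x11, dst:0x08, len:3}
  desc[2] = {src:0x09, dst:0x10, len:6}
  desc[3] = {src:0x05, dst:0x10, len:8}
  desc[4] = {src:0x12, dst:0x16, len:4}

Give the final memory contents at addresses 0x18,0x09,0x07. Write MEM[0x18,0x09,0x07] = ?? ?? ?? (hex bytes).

#0 dst[0x06+4] := {0x7b,0x8c,0xf9,0x94}
#1 dst[0x08+3] := {0xb8,0x0f,0xf3}
#2 dst[0x10+6] := {0x0f,0xf3,0xe8,0x4e,0xe9,0x4f}
#3 dst[0x10+8] := {0xc3,0x7b,0x8c,0xb8,0x0f,0xf3,0xe8,0x4e}
#4 dst[0x16+4] := {0x8c,0xb8,0x0f,0xf3}
query mem[0x18]=0x0f, mem[0x09]=0x0f, mem[0x07]=0x8c

MEM[0x18,0x09,0x07] = 0f 0f 8c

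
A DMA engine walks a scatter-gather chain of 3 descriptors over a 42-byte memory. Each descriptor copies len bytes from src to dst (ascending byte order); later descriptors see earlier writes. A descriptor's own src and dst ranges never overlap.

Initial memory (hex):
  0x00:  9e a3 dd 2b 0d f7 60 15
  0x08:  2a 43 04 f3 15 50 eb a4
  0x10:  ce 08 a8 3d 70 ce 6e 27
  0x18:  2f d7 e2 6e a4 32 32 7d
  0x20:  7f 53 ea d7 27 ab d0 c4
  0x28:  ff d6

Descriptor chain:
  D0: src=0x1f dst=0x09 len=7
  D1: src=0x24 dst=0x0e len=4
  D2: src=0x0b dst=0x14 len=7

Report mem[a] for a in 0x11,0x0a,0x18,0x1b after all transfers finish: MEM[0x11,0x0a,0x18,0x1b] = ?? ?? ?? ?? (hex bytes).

MEM[0x11,0x0a,0x18,0x1b] = c4 7f ab 6e

  after D0: wrote 7B at 0x09 = 7d7f53ead727ab
  after D1: wrote 4B at 0x0e = 27abd0c4
  after D2: wrote 7B at 0x14 = 53ead727abd0c4
query mem[0x11]=0xc4, mem[0x0a]=0x7f, mem[0x18]=0xab, mem[0x1b]=0x6e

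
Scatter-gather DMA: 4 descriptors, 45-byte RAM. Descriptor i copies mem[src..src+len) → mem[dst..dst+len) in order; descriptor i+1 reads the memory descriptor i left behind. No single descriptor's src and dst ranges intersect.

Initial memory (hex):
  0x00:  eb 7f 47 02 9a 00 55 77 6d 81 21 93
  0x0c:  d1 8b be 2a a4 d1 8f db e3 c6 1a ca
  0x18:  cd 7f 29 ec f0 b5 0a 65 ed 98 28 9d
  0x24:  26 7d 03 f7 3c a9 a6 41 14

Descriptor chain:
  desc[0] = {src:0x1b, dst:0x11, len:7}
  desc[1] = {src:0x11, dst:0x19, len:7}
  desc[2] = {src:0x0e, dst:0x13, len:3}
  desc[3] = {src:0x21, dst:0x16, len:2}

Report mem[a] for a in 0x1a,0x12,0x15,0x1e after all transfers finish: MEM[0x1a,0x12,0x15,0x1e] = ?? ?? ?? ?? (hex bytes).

MEM[0x1a,0x12,0x15,0x1e] = f0 f0 a4 ed

  after D0: wrote 7B at 0x11 = ecf0b50a65ed98
  after D1: wrote 7B at 0x19 = ecf0b50a65ed98
  after D2: wrote 3B at 0x13 = be2aa4
  after D3: wrote 2B at 0x16 = 9828
query mem[0x1a]=0xf0, mem[0x12]=0xf0, mem[0x15]=0xa4, mem[0x1e]=0xed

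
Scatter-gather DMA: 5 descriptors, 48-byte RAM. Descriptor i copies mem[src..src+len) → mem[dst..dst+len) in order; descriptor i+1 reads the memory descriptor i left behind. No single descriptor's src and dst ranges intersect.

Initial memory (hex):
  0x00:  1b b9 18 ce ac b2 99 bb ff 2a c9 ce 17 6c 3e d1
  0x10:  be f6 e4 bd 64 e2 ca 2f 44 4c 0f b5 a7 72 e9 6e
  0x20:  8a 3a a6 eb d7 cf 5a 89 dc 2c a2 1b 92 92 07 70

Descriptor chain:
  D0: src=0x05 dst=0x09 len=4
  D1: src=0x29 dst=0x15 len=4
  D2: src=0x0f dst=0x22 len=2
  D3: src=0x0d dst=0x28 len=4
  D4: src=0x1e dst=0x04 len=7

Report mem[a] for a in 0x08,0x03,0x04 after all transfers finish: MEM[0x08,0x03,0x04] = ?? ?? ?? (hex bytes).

MEM[0x08,0x03,0x04] = d1 ce e9

  after D0: wrote 4B at 0x09 = b299bbff
  after D1: wrote 4B at 0x15 = 2ca21b92
  after D2: wrote 2B at 0x22 = d1be
  after D3: wrote 4B at 0x28 = 6c3ed1be
  after D4: wrote 7B at 0x04 = e96e8a3ad1bed7
query mem[0x08]=0xd1, mem[0x03]=0xce, mem[0x04]=0xe9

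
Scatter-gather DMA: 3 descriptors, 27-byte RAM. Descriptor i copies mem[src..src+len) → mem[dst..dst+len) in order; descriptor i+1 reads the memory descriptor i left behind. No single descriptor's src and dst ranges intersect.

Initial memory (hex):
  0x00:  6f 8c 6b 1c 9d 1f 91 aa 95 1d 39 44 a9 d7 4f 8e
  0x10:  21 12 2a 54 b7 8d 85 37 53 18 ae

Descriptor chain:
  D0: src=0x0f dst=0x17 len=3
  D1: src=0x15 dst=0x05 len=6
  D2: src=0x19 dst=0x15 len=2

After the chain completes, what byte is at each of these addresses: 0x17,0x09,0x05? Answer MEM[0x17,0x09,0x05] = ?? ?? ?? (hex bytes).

MEM[0x17,0x09,0x05] = 8e 12 8d

  after D0: wrote 3B at 0x17 = 8e2112
  after D1: wrote 6B at 0x05 = 8d858e2112ae
  after D2: wrote 2B at 0x15 = 12ae
query mem[0x17]=0x8e, mem[0x09]=0x12, mem[0x05]=0x8d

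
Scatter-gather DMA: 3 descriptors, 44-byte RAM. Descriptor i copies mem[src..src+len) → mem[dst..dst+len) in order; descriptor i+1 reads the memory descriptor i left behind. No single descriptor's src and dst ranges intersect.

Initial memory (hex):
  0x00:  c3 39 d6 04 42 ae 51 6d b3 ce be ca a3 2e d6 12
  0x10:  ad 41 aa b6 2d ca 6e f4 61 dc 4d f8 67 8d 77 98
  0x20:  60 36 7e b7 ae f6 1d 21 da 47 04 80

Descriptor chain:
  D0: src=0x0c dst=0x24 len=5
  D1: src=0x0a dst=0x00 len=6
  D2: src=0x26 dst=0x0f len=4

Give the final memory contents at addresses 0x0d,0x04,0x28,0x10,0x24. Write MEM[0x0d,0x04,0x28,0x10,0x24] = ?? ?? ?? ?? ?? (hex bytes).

#0 dst[0x24+5] := {0xa3,0x2e,0xd6,0x12,0xad}
#1 dst[0x00+6] := {0xbe,0xca,0xa3,0x2e,0xd6,0x12}
#2 dst[0x0f+4] := {0xd6,0x12,0xad,0x47}
query mem[0x0d]=0x2e, mem[0x04]=0xd6, mem[0x28]=0xad, mem[0x10]=0x12, mem[0x24]=0xa3

MEM[0x0d,0x04,0x28,0x10,0x24] = 2e d6 ad 12 a3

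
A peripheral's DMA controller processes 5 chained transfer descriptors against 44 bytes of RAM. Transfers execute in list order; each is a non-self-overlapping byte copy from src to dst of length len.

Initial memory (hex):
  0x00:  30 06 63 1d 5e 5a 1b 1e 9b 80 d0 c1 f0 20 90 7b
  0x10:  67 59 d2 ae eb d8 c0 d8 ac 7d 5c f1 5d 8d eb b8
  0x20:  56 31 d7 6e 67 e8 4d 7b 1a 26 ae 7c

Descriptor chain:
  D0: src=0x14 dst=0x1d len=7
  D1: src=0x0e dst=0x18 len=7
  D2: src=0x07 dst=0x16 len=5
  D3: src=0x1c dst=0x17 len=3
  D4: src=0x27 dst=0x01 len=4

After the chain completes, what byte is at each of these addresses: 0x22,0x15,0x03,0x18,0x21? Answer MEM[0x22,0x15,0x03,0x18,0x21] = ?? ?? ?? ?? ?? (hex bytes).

MEM[0x22,0x15,0x03,0x18,0x21] = 7d d8 26 ae ac

#0 dst[0x1d+7] := {0xeb,0xd8,0xc0,0xd8,0xac,0x7d,0x5c}
#1 dst[0x18+7] := {0x90,0x7b,0x67,0x59,0xd2,0xae,0xeb}
#2 dst[0x16+5] := {0x1e,0x9b,0x80,0xd0,0xc1}
#3 dst[0x17+3] := {0xd2,0xae,0xeb}
#4 dst[0x01+4] := {0x7b,0x1a,0x26,0xae}
query mem[0x22]=0x7d, mem[0x15]=0xd8, mem[0x03]=0x26, mem[0x18]=0xae, mem[0x21]=0xac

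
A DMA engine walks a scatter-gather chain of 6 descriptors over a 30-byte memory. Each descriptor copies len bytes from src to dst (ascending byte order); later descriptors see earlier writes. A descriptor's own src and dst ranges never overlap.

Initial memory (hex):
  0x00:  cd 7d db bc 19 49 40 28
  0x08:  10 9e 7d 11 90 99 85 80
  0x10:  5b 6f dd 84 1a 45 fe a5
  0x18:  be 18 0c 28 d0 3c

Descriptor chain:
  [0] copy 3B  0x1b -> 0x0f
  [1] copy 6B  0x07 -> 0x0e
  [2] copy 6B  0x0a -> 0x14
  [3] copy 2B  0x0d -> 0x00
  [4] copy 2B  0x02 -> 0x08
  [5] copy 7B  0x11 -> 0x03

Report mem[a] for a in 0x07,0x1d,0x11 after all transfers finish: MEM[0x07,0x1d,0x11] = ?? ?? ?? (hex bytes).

#0 dst[0x0f+3] := {0x28,0xd0,0x3c}
#1 dst[0x0e+6] := {0x28,0x10,0x9e,0x7d,0x11,0x90}
#2 dst[0x14+6] := {0x7d,0x11,0x90,0x99,0x28,0x10}
#3 dst[0x00+2] := {0x99,0x28}
#4 dst[0x08+2] := {0xdb,0xbc}
#5 dst[0x03+7] := {0x7d,0x11,0x90,0x7d,0x11,0x90,0x99}
query mem[0x07]=0x11, mem[0x1d]=0x3c, mem[0x11]=0x7d

MEM[0x07,0x1d,0x11] = 11 3c 7d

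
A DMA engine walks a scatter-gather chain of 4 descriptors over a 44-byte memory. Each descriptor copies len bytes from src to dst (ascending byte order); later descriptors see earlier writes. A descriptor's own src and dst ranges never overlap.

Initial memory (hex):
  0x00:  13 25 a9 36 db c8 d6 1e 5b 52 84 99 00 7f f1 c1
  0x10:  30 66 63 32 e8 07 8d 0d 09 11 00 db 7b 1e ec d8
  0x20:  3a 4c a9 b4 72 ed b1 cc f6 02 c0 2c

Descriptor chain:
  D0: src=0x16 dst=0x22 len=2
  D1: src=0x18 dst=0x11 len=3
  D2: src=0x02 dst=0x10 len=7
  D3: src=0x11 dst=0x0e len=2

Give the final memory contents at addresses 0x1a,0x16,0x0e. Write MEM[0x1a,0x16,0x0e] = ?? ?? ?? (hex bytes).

#0 dst[0x22+2] := {0x8d,0x0d}
#1 dst[0x11+3] := {0x09,0x11,0x00}
#2 dst[0x10+7] := {0xa9,0x36,0xdb,0xc8,0xd6,0x1e,0x5b}
#3 dst[0x0e+2] := {0x36,0xdb}
query mem[0x1a]=0x00, mem[0x16]=0x5b, mem[0x0e]=0x36

MEM[0x1a,0x16,0x0e] = 00 5b 36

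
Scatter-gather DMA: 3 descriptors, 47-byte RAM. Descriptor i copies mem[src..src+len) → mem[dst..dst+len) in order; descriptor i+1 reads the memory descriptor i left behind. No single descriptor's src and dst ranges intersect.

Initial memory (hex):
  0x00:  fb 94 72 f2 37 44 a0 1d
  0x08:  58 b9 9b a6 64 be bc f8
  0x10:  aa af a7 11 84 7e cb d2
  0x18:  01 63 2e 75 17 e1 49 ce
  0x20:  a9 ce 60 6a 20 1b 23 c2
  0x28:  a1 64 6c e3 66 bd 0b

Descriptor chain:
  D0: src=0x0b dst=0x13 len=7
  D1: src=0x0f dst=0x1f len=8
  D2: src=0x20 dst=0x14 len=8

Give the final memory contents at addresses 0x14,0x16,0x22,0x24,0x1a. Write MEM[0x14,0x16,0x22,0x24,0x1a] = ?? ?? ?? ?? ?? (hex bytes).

  after D0: wrote 7B at 0x13 = a664bebcf8aaaf
  after D1: wrote 8B at 0x1f = f8aaafa7a664bebc
  after D2: wrote 8B at 0x14 = aaafa7a664bebcc2
query mem[0x14]=0xaa, mem[0x16]=0xa7, mem[0x22]=0xa7, mem[0x24]=0x64, mem[0x1a]=0xbc

MEM[0x14,0x16,0x22,0x24,0x1a] = aa a7 a7 64 bc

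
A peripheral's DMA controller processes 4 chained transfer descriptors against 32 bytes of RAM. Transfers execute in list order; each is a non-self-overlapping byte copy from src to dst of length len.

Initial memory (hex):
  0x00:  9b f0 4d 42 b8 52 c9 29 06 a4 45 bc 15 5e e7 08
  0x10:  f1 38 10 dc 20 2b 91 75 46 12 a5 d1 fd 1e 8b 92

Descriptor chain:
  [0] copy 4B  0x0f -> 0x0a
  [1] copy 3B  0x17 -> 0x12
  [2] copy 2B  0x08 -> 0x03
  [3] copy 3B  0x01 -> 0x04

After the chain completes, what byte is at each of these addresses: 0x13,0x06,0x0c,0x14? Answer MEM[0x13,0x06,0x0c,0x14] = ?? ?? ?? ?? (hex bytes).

MEM[0x13,0x06,0x0c,0x14] = 46 06 38 12

D0: mem[0x0a..0x0d] <- [08 f1 38 10]
D1: mem[0x12..0x14] <- [75 46 12]
D2: mem[0x03..0x04] <- [06 a4]
D3: mem[0x04..0x06] <- [f0 4d 06]
query mem[0x13]=0x46, mem[0x06]=0x06, mem[0x0c]=0x38, mem[0x14]=0x12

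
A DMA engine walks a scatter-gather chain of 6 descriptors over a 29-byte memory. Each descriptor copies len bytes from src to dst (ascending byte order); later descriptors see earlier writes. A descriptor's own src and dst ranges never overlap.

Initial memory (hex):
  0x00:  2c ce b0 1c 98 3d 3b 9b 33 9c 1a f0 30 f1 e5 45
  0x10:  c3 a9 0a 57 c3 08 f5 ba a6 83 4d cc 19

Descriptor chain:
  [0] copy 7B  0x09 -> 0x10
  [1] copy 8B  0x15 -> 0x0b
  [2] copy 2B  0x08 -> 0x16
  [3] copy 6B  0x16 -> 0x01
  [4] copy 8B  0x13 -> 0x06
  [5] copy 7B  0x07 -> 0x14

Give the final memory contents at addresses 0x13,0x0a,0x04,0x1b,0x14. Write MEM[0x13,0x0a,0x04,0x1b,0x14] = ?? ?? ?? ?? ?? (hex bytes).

[0] 0x09->0x10 len=7 : 9c 1a f0 30 f1 e5 45
[1] 0x15->0x0b len=8 : e5 45 ba a6 83 4d cc 19
[2] 0x08->0x16 len=2 : 33 9c
[3] 0x16->0x01 len=6 : 33 9c a6 83 4d cc
[4] 0x13->0x06 len=8 : 30 f1 e5 33 9c a6 83 4d
[5] 0x07->0x14 len=7 : f1 e5 33 9c a6 83 4d
query mem[0x13]=0x30, mem[0x0a]=0x9c, mem[0x04]=0x83, mem[0x1b]=0xcc, mem[0x14]=0xf1

MEM[0x13,0x0a,0x04,0x1b,0x14] = 30 9c 83 cc f1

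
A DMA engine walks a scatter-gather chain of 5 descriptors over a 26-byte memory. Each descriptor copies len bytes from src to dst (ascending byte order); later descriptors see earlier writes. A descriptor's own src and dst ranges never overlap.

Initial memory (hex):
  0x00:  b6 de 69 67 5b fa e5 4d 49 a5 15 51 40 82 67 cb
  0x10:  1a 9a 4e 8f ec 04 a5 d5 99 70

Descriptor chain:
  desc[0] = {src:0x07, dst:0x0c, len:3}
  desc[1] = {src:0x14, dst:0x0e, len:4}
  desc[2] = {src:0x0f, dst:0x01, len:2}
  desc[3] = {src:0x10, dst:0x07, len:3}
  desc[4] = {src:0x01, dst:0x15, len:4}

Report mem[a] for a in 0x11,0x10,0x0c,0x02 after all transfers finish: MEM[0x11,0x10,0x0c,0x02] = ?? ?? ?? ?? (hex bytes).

MEM[0x11,0x10,0x0c,0x02] = d5 a5 4d a5

[0] 0x07->0x0c len=3 : 4d 49 a5
[1] 0x14->0x0e len=4 : ec 04 a5 d5
[2] 0x0f->0x01 len=2 : 04 a5
[3] 0x10->0x07 len=3 : a5 d5 4e
[4] 0x01->0x15 len=4 : 04 a5 67 5b
query mem[0x11]=0xd5, mem[0x10]=0xa5, mem[0x0c]=0x4d, mem[0x02]=0xa5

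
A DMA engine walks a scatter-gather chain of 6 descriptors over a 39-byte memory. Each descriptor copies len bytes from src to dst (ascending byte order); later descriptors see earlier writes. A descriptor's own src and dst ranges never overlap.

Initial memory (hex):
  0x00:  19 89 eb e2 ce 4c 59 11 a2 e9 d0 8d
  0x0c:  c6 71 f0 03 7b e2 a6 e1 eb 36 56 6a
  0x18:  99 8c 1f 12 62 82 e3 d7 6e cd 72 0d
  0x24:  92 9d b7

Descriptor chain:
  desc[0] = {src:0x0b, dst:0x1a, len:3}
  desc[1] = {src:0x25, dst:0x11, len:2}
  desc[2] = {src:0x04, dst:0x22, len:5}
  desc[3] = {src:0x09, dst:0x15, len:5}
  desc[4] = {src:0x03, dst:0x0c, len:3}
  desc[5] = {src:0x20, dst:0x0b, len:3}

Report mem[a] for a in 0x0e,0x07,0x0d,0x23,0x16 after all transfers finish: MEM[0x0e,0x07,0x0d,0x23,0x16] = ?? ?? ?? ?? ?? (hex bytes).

MEM[0x0e,0x07,0x0d,0x23,0x16] = 4c 11 ce 4c d0

  after D0: wrote 3B at 0x1a = 8dc671
  after D1: wrote 2B at 0x11 = 9db7
  after D2: wrote 5B at 0x22 = ce4c5911a2
  after D3: wrote 5B at 0x15 = e9d08dc671
  after D4: wrote 3B at 0x0c = e2ce4c
  after D5: wrote 3B at 0x0b = 6ecdce
query mem[0x0e]=0x4c, mem[0x07]=0x11, mem[0x0d]=0xce, mem[0x23]=0x4c, mem[0x16]=0xd0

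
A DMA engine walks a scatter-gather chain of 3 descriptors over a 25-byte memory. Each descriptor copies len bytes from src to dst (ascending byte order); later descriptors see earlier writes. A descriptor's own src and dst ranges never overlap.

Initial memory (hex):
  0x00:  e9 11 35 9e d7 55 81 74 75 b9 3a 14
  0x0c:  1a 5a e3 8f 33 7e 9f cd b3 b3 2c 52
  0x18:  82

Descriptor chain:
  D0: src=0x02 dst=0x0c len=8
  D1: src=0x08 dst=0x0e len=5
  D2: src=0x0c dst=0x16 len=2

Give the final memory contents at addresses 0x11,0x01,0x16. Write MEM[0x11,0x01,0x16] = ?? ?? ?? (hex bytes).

[0] 0x02->0x0c len=8 : 35 9e d7 55 81 74 75 b9
[1] 0x08->0x0e len=5 : 75 b9 3a 14 35
[2] 0x0c->0x16 len=2 : 35 9e
query mem[0x11]=0x14, mem[0x01]=0x11, mem[0x16]=0x35

MEM[0x11,0x01,0x16] = 14 11 35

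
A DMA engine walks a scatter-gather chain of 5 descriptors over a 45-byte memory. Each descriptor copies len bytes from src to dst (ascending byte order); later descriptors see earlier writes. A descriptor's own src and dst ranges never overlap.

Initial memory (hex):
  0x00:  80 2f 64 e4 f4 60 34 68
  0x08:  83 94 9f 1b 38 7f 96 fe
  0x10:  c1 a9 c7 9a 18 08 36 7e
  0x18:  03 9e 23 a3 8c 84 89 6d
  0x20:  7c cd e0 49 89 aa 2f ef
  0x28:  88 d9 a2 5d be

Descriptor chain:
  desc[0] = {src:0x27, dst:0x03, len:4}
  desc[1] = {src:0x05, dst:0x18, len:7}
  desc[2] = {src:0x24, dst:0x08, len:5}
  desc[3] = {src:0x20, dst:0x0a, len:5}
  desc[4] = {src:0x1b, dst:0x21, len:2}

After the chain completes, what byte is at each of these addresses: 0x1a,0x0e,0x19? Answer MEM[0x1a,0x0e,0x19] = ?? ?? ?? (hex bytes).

MEM[0x1a,0x0e,0x19] = 68 89 a2

[0] 0x27->0x03 len=4 : ef 88 d9 a2
[1] 0x05->0x18 len=7 : d9 a2 68 83 94 9f 1b
[2] 0x24->0x08 len=5 : 89 aa 2f ef 88
[3] 0x20->0x0a len=5 : 7c cd e0 49 89
[4] 0x1b->0x21 len=2 : 83 94
query mem[0x1a]=0x68, mem[0x0e]=0x89, mem[0x19]=0xa2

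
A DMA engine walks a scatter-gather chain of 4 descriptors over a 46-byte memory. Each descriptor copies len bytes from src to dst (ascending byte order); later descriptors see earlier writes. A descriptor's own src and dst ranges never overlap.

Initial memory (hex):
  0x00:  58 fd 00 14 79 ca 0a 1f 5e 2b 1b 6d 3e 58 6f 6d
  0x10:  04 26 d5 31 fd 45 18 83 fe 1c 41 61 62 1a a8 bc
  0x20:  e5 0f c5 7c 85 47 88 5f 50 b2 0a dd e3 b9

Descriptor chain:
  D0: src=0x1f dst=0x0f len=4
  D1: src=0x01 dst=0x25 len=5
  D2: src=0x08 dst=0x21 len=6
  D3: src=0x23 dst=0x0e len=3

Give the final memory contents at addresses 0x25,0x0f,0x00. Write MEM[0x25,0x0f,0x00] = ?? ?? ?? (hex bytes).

MEM[0x25,0x0f,0x00] = 3e 6d 58

[0] 0x1f->0x0f len=4 : bc e5 0f c5
[1] 0x01->0x25 len=5 : fd 00 14 79 ca
[2] 0x08->0x21 len=6 : 5e 2b 1b 6d 3e 58
[3] 0x23->0x0e len=3 : 1b 6d 3e
query mem[0x25]=0x3e, mem[0x0f]=0x6d, mem[0x00]=0x58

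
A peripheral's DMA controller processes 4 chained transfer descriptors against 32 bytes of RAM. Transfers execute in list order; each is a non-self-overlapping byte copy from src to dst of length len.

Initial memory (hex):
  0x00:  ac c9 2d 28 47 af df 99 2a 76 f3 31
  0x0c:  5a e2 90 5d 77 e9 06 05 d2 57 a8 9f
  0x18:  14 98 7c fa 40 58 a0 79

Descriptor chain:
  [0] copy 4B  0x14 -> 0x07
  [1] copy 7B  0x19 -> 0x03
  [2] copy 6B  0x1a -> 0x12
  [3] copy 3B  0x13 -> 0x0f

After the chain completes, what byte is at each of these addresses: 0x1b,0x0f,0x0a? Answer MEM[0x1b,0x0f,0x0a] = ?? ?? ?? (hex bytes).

MEM[0x1b,0x0f,0x0a] = fa fa 9f

[0] 0x14->0x07 len=4 : d2 57 a8 9f
[1] 0x19->0x03 len=7 : 98 7c fa 40 58 a0 79
[2] 0x1a->0x12 len=6 : 7c fa 40 58 a0 79
[3] 0x13->0x0f len=3 : fa 40 58
query mem[0x1b]=0xfa, mem[0x0f]=0xfa, mem[0x0a]=0x9f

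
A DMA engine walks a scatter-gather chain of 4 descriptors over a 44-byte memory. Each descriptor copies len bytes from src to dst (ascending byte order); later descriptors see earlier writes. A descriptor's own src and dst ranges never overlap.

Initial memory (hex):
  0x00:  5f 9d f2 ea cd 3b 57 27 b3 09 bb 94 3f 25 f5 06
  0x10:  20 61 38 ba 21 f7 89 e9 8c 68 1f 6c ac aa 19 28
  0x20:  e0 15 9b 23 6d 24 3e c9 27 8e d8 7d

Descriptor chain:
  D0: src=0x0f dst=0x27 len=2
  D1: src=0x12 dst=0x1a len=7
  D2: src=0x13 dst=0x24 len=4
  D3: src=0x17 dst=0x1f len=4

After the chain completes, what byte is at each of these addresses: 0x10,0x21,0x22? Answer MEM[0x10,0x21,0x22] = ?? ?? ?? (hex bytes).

MEM[0x10,0x21,0x22] = 20 68 38

D0: mem[0x27..0x28] <- [06 20]
D1: mem[0x1a..0x20] <- [38 ba 21 f7 89 e9 8c]
D2: mem[0x24..0x27] <- [ba 21 f7 89]
D3: mem[0x1f..0x22] <- [e9 8c 68 38]
query mem[0x10]=0x20, mem[0x21]=0x68, mem[0x22]=0x38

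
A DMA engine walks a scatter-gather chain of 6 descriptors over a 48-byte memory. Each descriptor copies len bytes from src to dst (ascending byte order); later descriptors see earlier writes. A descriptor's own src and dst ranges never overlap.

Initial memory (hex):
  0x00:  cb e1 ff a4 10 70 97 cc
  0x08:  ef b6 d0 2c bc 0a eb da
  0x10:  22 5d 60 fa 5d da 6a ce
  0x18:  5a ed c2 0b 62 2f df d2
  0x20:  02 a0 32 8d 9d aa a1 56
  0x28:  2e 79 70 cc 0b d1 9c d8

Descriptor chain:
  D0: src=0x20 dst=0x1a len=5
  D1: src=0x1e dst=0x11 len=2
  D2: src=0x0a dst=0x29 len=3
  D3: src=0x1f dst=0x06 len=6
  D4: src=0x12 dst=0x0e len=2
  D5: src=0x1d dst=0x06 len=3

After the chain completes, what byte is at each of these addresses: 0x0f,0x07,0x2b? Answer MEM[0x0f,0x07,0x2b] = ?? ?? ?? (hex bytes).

D0: mem[0x1a..0x1e] <- [02 a0 32 8d 9d]
D1: mem[0x11..0x12] <- [9d d2]
D2: mem[0x29..0x2b] <- [d0 2c bc]
D3: mem[0x06..0x0b] <- [d2 02 a0 32 8d 9d]
D4: mem[0x0e..0x0f] <- [d2 fa]
D5: mem[0x06..0x08] <- [8d 9d d2]
query mem[0x0f]=0xfa, mem[0x07]=0x9d, mem[0x2b]=0xbc

MEM[0x0f,0x07,0x2b] = fa 9d bc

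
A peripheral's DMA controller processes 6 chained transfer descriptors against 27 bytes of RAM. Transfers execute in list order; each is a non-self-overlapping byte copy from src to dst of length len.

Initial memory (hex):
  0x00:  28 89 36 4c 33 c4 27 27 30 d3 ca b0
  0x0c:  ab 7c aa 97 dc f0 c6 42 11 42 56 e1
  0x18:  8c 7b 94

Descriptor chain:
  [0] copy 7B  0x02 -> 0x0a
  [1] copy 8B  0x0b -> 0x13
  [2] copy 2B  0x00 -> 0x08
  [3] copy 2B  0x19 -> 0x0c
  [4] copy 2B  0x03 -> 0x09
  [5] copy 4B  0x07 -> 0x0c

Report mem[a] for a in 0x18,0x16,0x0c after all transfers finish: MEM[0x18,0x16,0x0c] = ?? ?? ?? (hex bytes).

[0] 0x02->0x0a len=7 : 36 4c 33 c4 27 27 30
[1] 0x0b->0x13 len=8 : 4c 33 c4 27 27 30 f0 c6
[2] 0x00->0x08 len=2 : 28 89
[3] 0x19->0x0c len=2 : f0 c6
[4] 0x03->0x09 len=2 : 4c 33
[5] 0x07->0x0c len=4 : 27 28 4c 33
query mem[0x18]=0x30, mem[0x16]=0x27, mem[0x0c]=0x27

MEM[0x18,0x16,0x0c] = 30 27 27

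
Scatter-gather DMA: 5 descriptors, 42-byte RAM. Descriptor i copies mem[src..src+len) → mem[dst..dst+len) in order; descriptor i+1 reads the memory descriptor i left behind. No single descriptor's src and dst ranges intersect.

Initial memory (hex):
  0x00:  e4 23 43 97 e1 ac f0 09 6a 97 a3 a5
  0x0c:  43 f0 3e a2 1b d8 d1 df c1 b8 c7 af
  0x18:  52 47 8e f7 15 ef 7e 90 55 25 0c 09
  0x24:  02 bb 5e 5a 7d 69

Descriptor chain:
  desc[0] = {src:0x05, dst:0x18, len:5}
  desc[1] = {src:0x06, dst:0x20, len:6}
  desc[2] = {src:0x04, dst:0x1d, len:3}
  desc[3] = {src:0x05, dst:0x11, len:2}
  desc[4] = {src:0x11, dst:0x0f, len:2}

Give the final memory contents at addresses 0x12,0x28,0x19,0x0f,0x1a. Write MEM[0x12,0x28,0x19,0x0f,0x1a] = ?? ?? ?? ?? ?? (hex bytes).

MEM[0x12,0x28,0x19,0x0f,0x1a] = f0 7d f0 ac 09

#0 dst[0x18+5] := {0xac,0xf0,0x09,0x6a,0x97}
#1 dst[0x20+6] := {0xf0,0x09,0x6a,0x97,0xa3,0xa5}
#2 dst[0x1d+3] := {0xe1,0xac,0xf0}
#3 dst[0x11+2] := {0xac,0xf0}
#4 dst[0x0f+2] := {0xac,0xf0}
query mem[0x12]=0xf0, mem[0x28]=0x7d, mem[0x19]=0xf0, mem[0x0f]=0xac, mem[0x1a]=0x09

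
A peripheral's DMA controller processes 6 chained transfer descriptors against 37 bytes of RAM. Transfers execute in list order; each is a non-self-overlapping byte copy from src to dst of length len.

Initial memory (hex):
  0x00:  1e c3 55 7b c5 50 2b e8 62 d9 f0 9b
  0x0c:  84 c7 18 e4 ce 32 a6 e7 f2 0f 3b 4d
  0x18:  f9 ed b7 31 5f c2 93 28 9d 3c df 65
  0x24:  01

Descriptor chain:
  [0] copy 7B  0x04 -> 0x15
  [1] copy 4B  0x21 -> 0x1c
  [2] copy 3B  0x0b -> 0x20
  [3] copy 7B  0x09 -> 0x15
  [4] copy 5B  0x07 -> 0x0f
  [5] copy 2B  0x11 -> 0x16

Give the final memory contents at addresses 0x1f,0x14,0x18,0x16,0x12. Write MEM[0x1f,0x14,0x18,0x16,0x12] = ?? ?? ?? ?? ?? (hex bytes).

[0] 0x04->0x15 len=7 : c5 50 2b e8 62 d9 f0
[1] 0x21->0x1c len=4 : 3c df 65 01
[2] 0x0b->0x20 len=3 : 9b 84 c7
[3] 0x09->0x15 len=7 : d9 f0 9b 84 c7 18 e4
[4] 0x07->0x0f len=5 : e8 62 d9 f0 9b
[5] 0x11->0x16 len=2 : d9 f0
query mem[0x1f]=0x01, mem[0x14]=0xf2, mem[0x18]=0x84, mem[0x16]=0xd9, mem[0x12]=0xf0

MEM[0x1f,0x14,0x18,0x16,0x12] = 01 f2 84 d9 f0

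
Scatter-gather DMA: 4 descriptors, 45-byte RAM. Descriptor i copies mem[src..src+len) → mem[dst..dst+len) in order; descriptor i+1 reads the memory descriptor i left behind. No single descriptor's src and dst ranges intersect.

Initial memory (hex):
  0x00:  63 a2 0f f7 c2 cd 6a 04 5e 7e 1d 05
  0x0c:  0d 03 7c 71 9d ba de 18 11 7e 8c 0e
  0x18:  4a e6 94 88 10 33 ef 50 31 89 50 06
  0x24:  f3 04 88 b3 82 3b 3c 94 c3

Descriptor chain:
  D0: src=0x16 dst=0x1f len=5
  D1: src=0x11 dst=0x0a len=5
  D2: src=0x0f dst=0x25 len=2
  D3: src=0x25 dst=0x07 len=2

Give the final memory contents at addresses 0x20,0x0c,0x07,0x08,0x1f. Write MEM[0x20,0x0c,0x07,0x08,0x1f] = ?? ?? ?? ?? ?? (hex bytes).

MEM[0x20,0x0c,0x07,0x08,0x1f] = 0e 18 71 9d 8c

  after D0: wrote 5B at 0x1f = 8c0e4ae694
  after D1: wrote 5B at 0x0a = bade18117e
  after D2: wrote 2B at 0x25 = 719d
  after D3: wrote 2B at 0x07 = 719d
query mem[0x20]=0x0e, mem[0x0c]=0x18, mem[0x07]=0x71, mem[0x08]=0x9d, mem[0x1f]=0x8c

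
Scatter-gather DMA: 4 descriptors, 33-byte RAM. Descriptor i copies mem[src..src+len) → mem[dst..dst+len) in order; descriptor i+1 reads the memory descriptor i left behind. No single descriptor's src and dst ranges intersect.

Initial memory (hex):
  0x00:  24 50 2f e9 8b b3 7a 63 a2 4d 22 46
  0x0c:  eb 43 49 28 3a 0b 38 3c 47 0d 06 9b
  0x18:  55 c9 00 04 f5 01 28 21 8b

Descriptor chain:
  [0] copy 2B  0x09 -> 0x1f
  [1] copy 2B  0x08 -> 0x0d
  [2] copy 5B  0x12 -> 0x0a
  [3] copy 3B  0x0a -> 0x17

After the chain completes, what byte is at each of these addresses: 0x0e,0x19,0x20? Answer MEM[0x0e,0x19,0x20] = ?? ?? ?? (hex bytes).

[0] 0x09->0x1f len=2 : 4d 22
[1] 0x08->0x0d len=2 : a2 4d
[2] 0x12->0x0a len=5 : 38 3c 47 0d 06
[3] 0x0a->0x17 len=3 : 38 3c 47
query mem[0x0e]=0x06, mem[0x19]=0x47, mem[0x20]=0x22

MEM[0x0e,0x19,0x20] = 06 47 22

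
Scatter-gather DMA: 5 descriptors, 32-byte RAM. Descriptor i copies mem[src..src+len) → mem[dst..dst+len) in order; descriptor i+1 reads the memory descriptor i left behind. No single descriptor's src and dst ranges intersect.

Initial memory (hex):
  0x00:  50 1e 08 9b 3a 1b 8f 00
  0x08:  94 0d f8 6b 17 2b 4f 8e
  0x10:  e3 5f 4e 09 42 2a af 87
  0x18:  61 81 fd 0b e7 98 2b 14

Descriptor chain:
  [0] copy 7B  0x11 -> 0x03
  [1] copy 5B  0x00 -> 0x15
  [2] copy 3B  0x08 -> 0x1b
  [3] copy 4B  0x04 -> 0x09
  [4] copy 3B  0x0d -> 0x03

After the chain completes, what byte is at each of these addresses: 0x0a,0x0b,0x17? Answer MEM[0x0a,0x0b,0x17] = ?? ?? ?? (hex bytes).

MEM[0x0a,0x0b,0x17] = 09 42 08

#0 dst[0x03+7] := {0x5f,0x4e,0x09,0x42,0x2a,0xaf,0x87}
#1 dst[0x15+5] := {0x50,0x1e,0x08,0x5f,0x4e}
#2 dst[0x1b+3] := {0xaf,0x87,0xf8}
#3 dst[0x09+4] := {0x4e,0x09,0x42,0x2a}
#4 dst[0x03+3] := {0x2b,0x4f,0x8e}
query mem[0x0a]=0x09, mem[0x0b]=0x42, mem[0x17]=0x08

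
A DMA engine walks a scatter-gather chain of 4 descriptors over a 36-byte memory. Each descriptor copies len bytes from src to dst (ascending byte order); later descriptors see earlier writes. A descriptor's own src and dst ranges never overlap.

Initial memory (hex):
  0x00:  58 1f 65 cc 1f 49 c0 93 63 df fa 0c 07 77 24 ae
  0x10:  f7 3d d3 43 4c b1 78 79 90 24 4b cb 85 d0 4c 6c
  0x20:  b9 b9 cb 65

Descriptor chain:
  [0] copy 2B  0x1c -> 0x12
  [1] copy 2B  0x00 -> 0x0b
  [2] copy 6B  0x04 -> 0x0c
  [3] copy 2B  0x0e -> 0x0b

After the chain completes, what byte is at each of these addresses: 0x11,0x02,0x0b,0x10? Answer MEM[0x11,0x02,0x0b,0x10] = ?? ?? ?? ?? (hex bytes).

D0: mem[0x12..0x13] <- [85 d0]
D1: mem[0x0b..0x0c] <- [58 1f]
D2: mem[0x0c..0x11] <- [1f 49 c0 93 63 df]
D3: mem[0x0b..0x0c] <- [c0 93]
query mem[0x11]=0xdf, mem[0x02]=0x65, mem[0x0b]=0xc0, mem[0x10]=0x63

MEM[0x11,0x02,0x0b,0x10] = df 65 c0 63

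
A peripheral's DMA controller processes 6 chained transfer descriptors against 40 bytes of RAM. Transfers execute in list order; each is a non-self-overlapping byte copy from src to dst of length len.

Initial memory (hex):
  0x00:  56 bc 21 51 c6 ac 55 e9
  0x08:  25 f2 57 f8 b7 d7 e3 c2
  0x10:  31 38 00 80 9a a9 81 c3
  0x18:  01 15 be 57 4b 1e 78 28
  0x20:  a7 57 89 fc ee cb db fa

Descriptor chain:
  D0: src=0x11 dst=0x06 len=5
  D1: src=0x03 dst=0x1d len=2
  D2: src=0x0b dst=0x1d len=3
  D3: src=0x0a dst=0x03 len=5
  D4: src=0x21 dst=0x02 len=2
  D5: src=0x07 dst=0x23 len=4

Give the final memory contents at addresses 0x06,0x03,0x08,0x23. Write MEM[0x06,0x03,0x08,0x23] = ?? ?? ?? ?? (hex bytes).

D0: mem[0x06..0x0a] <- [38 00 80 9a a9]
D1: mem[0x1d..0x1e] <- [51 c6]
D2: mem[0x1d..0x1f] <- [f8 b7 d7]
D3: mem[0x03..0x07] <- [a9 f8 b7 d7 e3]
D4: mem[0x02..0x03] <- [57 89]
D5: mem[0x23..0x26] <- [e3 80 9a a9]
query mem[0x06]=0xd7, mem[0x03]=0x89, mem[0x08]=0x80, mem[0x23]=0xe3

MEM[0x06,0x03,0x08,0x23] = d7 89 80 e3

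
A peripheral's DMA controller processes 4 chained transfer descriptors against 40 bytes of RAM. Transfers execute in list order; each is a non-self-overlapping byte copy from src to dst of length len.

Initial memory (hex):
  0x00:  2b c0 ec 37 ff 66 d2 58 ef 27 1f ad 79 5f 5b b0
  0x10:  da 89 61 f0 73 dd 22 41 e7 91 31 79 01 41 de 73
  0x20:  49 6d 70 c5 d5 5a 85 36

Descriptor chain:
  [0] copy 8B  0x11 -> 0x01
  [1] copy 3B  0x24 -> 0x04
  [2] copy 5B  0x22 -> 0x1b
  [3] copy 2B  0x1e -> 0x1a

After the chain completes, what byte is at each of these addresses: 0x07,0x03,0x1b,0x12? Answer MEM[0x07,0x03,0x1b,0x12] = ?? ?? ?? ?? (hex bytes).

MEM[0x07,0x03,0x1b,0x12] = 41 f0 85 61

#0 dst[0x01+8] := {0x89,0x61,0xf0,0x73,0xdd,0x22,0x41,0xe7}
#1 dst[0x04+3] := {0xd5,0x5a,0x85}
#2 dst[0x1b+5] := {0x70,0xc5,0xd5,0x5a,0x85}
#3 dst[0x1a+2] := {0x5a,0x85}
query mem[0x07]=0x41, mem[0x03]=0xf0, mem[0x1b]=0x85, mem[0x12]=0x61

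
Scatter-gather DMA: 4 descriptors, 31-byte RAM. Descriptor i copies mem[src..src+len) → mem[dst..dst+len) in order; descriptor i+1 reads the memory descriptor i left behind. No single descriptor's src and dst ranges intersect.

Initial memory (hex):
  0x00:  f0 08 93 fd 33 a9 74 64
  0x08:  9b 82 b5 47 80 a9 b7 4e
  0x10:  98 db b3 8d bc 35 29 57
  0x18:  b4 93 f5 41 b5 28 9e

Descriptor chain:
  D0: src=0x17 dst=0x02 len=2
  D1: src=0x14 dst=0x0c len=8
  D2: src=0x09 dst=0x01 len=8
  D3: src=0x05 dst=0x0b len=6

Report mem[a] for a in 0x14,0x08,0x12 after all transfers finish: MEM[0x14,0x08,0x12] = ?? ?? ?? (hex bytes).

MEM[0x14,0x08,0x12] = bc b4 f5

D0: mem[0x02..0x03] <- [57 b4]
D1: mem[0x0c..0x13] <- [bc 35 29 57 b4 93 f5 41]
D2: mem[0x01..0x08] <- [82 b5 47 bc 35 29 57 b4]
D3: mem[0x0b..0x10] <- [35 29 57 b4 82 b5]
query mem[0x14]=0xbc, mem[0x08]=0xb4, mem[0x12]=0xf5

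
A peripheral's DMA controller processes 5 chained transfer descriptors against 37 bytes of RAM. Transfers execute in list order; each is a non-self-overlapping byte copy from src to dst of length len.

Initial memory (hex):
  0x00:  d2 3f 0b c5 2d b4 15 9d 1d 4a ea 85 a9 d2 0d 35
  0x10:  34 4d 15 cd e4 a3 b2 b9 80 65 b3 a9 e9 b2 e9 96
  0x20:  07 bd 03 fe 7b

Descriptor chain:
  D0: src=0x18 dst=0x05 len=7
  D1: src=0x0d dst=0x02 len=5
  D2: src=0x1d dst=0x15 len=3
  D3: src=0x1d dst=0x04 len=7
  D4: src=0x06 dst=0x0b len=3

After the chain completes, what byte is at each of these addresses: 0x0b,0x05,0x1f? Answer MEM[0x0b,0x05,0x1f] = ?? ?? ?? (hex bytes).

  after D0: wrote 7B at 0x05 = 8065b3a9e9b2e9
  after D1: wrote 5B at 0x02 = d20d35344d
  after D2: wrote 3B at 0x15 = b2e996
  after D3: wrote 7B at 0x04 = b2e99607bd03fe
  after D4: wrote 3B at 0x0b = 9607bd
query mem[0x0b]=0x96, mem[0x05]=0xe9, mem[0x1f]=0x96

MEM[0x0b,0x05,0x1f] = 96 e9 96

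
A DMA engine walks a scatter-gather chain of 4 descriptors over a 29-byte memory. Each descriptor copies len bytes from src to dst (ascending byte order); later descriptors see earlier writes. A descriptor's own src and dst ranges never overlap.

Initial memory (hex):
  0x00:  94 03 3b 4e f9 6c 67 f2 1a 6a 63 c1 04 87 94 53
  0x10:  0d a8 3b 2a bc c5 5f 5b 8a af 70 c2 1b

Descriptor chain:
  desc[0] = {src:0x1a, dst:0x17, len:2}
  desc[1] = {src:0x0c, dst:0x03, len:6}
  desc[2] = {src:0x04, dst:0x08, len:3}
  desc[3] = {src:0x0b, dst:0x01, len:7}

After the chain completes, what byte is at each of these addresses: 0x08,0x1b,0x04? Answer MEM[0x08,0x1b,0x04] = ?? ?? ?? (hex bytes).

#0 dst[0x17+2] := {0x70,0xc2}
#1 dst[0x03+6] := {0x04,0x87,0x94,0x53,0x0d,0xa8}
#2 dst[0x08+3] := {0x87,0x94,0x53}
#3 dst[0x01+7] := {0xc1,0x04,0x87,0x94,0x53,0x0d,0xa8}
query mem[0x08]=0x87, mem[0x1b]=0xc2, mem[0x04]=0x94

MEM[0x08,0x1b,0x04] = 87 c2 94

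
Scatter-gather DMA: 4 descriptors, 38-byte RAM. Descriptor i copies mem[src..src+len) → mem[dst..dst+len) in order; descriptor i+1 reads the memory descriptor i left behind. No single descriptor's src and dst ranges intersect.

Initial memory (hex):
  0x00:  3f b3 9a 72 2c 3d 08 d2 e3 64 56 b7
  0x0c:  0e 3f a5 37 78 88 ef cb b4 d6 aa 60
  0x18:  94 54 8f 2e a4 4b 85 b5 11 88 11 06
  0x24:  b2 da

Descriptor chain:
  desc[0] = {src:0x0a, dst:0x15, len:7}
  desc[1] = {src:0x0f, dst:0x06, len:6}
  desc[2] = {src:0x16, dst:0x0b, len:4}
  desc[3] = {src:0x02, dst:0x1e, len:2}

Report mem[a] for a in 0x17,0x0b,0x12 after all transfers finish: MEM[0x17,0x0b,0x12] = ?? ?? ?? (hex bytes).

MEM[0x17,0x0b,0x12] = 0e b7 ef

[0] 0x0a->0x15 len=7 : 56 b7 0e 3f a5 37 78
[1] 0x0f->0x06 len=6 : 37 78 88 ef cb b4
[2] 0x16->0x0b len=4 : b7 0e 3f a5
[3] 0x02->0x1e len=2 : 9a 72
query mem[0x17]=0x0e, mem[0x0b]=0xb7, mem[0x12]=0xef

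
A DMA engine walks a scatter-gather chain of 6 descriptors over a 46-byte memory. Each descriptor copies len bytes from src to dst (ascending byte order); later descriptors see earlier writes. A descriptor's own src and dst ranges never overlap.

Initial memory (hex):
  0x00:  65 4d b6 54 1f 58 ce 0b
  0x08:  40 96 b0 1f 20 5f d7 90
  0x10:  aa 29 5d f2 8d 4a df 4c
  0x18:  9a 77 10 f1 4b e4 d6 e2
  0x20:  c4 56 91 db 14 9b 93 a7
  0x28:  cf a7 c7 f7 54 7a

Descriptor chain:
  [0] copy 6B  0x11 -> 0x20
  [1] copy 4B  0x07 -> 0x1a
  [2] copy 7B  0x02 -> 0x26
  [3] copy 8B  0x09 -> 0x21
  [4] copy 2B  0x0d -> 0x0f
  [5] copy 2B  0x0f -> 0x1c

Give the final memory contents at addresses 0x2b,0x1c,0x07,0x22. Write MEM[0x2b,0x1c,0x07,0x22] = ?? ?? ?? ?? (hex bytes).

[0] 0x11->0x20 len=6 : 29 5d f2 8d 4a df
[1] 0x07->0x1a len=4 : 0b 40 96 b0
[2] 0x02->0x26 len=7 : b6 54 1f 58 ce 0b 40
[3] 0x09->0x21 len=8 : 96 b0 1f 20 5f d7 90 aa
[4] 0x0d->0x0f len=2 : 5f d7
[5] 0x0f->0x1c len=2 : 5f d7
query mem[0x2b]=0x0b, mem[0x1c]=0x5f, mem[0x07]=0x0b, mem[0x22]=0xb0

MEM[0x2b,0x1c,0x07,0x22] = 0b 5f 0b b0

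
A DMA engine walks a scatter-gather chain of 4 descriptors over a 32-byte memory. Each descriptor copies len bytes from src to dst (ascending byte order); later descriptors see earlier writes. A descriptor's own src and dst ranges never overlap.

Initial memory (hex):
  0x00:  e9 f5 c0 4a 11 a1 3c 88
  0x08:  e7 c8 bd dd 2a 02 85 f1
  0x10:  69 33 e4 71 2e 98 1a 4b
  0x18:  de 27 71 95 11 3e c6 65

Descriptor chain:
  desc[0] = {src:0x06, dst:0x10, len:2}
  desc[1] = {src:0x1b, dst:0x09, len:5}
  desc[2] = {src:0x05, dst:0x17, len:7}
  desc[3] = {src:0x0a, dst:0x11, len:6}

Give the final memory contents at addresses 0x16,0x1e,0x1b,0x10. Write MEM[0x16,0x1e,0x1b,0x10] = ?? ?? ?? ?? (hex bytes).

  after D0: wrote 2B at 0x10 = 3c88
  after D1: wrote 5B at 0x09 = 95113ec665
  after D2: wrote 7B at 0x17 = a13c88e795113e
  after D3: wrote 6B at 0x11 = 113ec66585f1
query mem[0x16]=0xf1, mem[0x1e]=0xc6, mem[0x1b]=0x95, mem[0x10]=0x3c

MEM[0x16,0x1e,0x1b,0x10] = f1 c6 95 3c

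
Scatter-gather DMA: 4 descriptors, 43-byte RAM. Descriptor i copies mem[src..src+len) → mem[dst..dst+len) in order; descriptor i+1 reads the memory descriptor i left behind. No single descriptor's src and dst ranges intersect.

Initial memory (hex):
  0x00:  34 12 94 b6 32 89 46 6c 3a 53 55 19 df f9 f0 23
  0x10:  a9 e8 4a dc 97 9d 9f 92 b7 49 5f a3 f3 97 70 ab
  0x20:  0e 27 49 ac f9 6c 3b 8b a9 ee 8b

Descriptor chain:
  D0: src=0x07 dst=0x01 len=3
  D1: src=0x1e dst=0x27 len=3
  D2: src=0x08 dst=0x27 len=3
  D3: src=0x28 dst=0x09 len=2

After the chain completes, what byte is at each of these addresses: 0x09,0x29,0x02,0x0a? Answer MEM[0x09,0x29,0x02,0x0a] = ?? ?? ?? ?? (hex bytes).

MEM[0x09,0x29,0x02,0x0a] = 53 55 3a 55

  after D0: wrote 3B at 0x01 = 6c3a53
  after D1: wrote 3B at 0x27 = 70ab0e
  after D2: wrote 3B at 0x27 = 3a5355
  after D3: wrote 2B at 0x09 = 5355
query mem[0x09]=0x53, mem[0x29]=0x55, mem[0x02]=0x3a, mem[0x0a]=0x55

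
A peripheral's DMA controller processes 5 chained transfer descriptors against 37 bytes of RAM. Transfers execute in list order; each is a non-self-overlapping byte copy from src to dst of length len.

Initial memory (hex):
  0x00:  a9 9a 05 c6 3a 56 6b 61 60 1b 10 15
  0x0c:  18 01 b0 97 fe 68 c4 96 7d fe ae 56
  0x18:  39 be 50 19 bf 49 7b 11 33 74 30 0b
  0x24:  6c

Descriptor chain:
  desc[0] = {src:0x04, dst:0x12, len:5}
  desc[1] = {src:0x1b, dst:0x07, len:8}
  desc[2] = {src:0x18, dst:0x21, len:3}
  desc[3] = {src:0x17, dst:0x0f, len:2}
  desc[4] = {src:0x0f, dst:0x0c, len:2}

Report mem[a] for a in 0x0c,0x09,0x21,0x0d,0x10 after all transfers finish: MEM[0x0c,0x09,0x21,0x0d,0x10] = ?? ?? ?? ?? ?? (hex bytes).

#0 dst[0x12+5] := {0x3a,0x56,0x6b,0x61,0x60}
#1 dst[0x07+8] := {0x19,0xbf,0x49,0x7b,0x11,0x33,0x74,0x30}
#2 dst[0x21+3] := {0x39,0xbe,0x50}
#3 dst[0x0f+2] := {0x56,0x39}
#4 dst[0x0c+2] := {0x56,0x39}
query mem[0x0c]=0x56, mem[0x09]=0x49, mem[0x21]=0x39, mem[0x0d]=0x39, mem[0x10]=0x39

MEM[0x0c,0x09,0x21,0x0d,0x10] = 56 49 39 39 39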